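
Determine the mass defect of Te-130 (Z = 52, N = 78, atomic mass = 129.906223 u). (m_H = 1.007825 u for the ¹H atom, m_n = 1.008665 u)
Δm = Z·m_H + N·m_n − M = 1.177 u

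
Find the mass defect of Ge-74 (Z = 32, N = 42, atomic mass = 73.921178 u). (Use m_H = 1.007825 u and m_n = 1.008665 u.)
Δm = Z·m_H + N·m_n − M = 0.6932 u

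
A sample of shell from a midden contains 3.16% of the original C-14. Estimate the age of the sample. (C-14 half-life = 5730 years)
Age = t½ × log₂(1/ratio) = 28560 years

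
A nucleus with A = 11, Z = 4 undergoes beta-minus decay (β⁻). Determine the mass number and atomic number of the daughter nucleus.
Daughter: A = 11, Z = 5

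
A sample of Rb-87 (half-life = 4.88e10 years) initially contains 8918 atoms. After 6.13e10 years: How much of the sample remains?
N = N₀(1/2)^(t/t½) = 3734 atoms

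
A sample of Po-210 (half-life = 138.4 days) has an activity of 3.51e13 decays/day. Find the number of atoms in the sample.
N = A/λ = 7.008e15 atoms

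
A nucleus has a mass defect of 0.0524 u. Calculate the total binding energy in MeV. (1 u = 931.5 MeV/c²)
B.E. = Δm × 931.5 = 48.81 MeV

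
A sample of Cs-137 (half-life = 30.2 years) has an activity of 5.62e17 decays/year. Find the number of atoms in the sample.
N = A/λ = 2.449e19 atoms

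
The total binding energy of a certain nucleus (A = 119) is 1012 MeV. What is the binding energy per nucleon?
B.E./A = 1012/119 = 8.504 MeV/nucleon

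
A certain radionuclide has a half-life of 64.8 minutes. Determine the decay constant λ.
λ = ln(2)/t½ = 0.0107 minute⁻¹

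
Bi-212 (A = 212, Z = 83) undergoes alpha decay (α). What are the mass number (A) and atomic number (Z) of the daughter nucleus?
Daughter: A = 208, Z = 81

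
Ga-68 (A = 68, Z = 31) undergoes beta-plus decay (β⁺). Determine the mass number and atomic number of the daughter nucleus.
Daughter: A = 68, Z = 30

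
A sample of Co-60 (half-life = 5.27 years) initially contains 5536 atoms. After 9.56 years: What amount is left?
N = N₀(1/2)^(t/t½) = 1574 atoms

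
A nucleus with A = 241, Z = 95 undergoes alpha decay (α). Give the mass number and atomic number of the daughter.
Daughter: A = 237, Z = 93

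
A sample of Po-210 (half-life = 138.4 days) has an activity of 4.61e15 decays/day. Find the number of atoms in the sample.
N = A/λ = 9.205e17 atoms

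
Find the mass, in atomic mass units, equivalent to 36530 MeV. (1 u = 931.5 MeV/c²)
m = E/c² = 39.22 u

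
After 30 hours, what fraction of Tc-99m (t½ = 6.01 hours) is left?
N/N₀ = (1/2)^(t/t½) = 0.03143 = 3.14%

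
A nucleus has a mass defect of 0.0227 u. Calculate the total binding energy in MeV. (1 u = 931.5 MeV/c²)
B.E. = Δm × 931.5 = 21.15 MeV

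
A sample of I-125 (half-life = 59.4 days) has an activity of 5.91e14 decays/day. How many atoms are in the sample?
N = A/λ = 5.065e16 atoms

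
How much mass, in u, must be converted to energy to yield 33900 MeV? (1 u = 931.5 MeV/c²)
m = E/c² = 36.39 u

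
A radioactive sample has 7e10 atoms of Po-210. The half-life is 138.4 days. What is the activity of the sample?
A = λN = 3.506e8 decays/day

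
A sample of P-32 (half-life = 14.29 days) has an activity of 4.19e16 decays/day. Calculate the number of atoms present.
N = A/λ = 8.638e17 atoms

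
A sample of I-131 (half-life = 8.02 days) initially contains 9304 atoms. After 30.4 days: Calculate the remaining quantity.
N = N₀(1/2)^(t/t½) = 672.4 atoms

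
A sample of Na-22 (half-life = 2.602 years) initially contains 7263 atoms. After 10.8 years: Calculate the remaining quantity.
N = N₀(1/2)^(t/t½) = 408.9 atoms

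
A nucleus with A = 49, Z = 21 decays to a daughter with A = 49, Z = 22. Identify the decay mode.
ΔA = 0, ΔZ = +1 ⇒ beta-minus decay (β⁻)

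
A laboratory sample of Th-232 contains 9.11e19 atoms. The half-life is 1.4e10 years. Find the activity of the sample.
A = λN = 4.51e9 decays/year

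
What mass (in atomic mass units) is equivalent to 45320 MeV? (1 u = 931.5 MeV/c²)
m = E/c² = 48.65 u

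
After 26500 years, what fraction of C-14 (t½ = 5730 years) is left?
N/N₀ = (1/2)^(t/t½) = 0.04053 = 4.05%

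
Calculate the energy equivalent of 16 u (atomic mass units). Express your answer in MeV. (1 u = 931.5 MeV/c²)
E = mc² = 14900 MeV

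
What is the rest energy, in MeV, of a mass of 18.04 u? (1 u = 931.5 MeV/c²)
E = mc² = 16800 MeV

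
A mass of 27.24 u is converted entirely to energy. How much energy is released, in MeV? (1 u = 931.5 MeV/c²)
E = mc² = 25370 MeV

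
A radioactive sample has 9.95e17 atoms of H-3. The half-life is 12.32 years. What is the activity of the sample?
A = λN = 5.598e16 decays/year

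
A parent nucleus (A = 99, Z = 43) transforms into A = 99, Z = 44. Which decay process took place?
ΔA = 0, ΔZ = +1 ⇒ beta-minus decay (β⁻)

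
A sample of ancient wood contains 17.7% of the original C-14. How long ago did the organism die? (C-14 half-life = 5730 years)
Age = t½ × log₂(1/ratio) = 14310 years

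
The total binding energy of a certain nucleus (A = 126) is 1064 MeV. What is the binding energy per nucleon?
B.E./A = 1064/126 = 8.444 MeV/nucleon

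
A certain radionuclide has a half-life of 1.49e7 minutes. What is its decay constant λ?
λ = ln(2)/t½ = 4.652e-8 minute⁻¹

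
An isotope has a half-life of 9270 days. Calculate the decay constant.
λ = ln(2)/t½ = 7.477e-5 day⁻¹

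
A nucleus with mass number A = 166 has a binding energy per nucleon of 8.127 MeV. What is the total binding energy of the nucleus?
B.E. = 8.127 × 166 = 1349 MeV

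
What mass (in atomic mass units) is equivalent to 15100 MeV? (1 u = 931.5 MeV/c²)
m = E/c² = 16.21 u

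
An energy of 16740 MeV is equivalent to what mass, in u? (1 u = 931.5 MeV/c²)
m = E/c² = 17.97 u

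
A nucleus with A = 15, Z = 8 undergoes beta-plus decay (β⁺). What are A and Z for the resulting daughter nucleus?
Daughter: A = 15, Z = 7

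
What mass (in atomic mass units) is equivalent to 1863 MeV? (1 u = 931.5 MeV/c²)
m = E/c² = 2 u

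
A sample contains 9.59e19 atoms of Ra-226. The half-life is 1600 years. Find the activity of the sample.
A = λN = 4.155e16 decays/year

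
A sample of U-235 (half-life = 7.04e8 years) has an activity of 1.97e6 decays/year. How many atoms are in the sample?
N = A/λ = 2.001e15 atoms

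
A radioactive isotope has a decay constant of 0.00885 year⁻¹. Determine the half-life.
t½ = ln(2)/λ = 78.32 years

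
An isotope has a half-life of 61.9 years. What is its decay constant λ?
λ = ln(2)/t½ = 0.0112 year⁻¹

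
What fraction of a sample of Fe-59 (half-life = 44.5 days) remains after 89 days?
N/N₀ = (1/2)^(t/t½) = 0.25 = 25%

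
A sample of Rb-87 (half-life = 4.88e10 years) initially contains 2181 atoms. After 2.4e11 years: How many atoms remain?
N = N₀(1/2)^(t/t½) = 72.14 atoms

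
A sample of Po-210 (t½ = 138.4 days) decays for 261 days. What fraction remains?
N/N₀ = (1/2)^(t/t½) = 0.2706 = 27.1%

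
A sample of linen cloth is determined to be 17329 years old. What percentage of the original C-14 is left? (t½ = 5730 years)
N/N₀ = (1/2)^(t/t½) = 0.1229 = 12.3%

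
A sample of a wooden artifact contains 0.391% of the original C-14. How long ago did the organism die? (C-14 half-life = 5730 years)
Age = t½ × log₂(1/ratio) = 45830 years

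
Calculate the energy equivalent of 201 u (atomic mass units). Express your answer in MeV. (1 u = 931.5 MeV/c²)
E = mc² = 1.872e5 MeV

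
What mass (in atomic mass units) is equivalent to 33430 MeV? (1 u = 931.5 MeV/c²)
m = E/c² = 35.89 u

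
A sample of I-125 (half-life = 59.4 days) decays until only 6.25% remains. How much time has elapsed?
t = t½ × log₂(N₀/N) = 237.6 days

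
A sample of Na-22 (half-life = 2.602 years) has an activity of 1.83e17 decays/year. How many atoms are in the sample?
N = A/λ = 6.87e17 atoms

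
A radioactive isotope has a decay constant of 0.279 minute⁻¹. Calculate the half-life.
t½ = ln(2)/λ = 2.484 minutes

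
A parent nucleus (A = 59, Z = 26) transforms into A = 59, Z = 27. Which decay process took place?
ΔA = 0, ΔZ = +1 ⇒ beta-minus decay (β⁻)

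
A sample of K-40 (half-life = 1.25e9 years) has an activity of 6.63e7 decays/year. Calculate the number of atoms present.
N = A/λ = 1.196e17 atoms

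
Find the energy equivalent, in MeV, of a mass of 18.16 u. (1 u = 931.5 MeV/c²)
E = mc² = 16920 MeV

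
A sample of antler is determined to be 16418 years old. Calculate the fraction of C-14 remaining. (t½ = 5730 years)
N/N₀ = (1/2)^(t/t½) = 0.1372 = 13.7%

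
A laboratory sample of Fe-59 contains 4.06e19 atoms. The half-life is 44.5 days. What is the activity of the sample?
A = λN = 6.324e17 decays/day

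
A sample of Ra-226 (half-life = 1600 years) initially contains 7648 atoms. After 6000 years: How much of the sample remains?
N = N₀(1/2)^(t/t½) = 568.4 atoms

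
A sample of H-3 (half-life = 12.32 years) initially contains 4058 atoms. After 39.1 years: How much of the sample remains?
N = N₀(1/2)^(t/t½) = 449.7 atoms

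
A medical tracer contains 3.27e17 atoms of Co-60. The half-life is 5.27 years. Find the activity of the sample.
A = λN = 4.301e16 decays/year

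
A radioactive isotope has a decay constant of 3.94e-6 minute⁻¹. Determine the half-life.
t½ = ln(2)/λ = 1.759e5 minutes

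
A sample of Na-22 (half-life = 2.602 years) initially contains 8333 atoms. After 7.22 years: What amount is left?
N = N₀(1/2)^(t/t½) = 1218 atoms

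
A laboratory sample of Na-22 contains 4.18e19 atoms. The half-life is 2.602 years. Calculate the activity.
A = λN = 1.114e19 decays/year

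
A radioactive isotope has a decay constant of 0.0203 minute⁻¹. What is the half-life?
t½ = ln(2)/λ = 34.15 minutes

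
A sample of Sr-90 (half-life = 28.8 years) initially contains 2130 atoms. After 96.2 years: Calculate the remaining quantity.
N = N₀(1/2)^(t/t½) = 210.3 atoms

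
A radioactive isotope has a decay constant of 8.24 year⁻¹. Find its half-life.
t½ = ln(2)/λ = 0.08412 years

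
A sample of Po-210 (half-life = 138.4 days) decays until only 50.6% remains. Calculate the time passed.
t = t½ × log₂(N₀/N) = 136 days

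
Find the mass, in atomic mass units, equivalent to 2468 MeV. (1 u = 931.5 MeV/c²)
m = E/c² = 2.649 u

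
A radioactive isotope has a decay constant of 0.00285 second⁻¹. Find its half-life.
t½ = ln(2)/λ = 243.2 seconds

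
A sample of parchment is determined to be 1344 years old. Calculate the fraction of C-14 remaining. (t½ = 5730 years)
N/N₀ = (1/2)^(t/t½) = 0.8499 = 85%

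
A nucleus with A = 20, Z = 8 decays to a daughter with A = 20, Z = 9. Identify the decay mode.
ΔA = 0, ΔZ = +1 ⇒ beta-minus decay (β⁻)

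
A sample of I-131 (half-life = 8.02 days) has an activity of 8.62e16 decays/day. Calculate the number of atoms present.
N = A/λ = 9.974e17 atoms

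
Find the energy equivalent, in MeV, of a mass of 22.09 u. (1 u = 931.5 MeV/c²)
E = mc² = 20580 MeV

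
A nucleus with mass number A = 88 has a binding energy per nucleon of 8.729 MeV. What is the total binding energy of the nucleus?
B.E. = 8.729 × 88 = 768.2 MeV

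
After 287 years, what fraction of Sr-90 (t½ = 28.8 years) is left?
N/N₀ = (1/2)^(t/t½) = 0.001 = 0.1%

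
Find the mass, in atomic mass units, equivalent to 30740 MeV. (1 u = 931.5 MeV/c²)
m = E/c² = 33 u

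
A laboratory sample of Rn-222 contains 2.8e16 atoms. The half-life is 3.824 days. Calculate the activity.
A = λN = 5.075e15 decays/day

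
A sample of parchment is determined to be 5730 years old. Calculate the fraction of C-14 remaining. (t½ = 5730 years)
N/N₀ = (1/2)^(t/t½) = 0.5 = 50%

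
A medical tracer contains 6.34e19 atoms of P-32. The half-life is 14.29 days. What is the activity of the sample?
A = λN = 3.075e18 decays/day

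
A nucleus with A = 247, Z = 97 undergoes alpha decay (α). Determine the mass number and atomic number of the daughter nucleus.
Daughter: A = 243, Z = 95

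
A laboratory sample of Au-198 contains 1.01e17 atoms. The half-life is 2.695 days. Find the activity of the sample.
A = λN = 2.598e16 decays/day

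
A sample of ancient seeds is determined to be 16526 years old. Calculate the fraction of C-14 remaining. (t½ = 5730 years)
N/N₀ = (1/2)^(t/t½) = 0.1355 = 13.5%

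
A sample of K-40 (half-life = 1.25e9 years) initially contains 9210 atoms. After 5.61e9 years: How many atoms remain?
N = N₀(1/2)^(t/t½) = 410.4 atoms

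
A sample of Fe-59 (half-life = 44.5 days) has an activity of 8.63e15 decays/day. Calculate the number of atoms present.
N = A/λ = 5.54e17 atoms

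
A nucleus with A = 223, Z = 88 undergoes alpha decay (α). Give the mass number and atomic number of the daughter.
Daughter: A = 219, Z = 86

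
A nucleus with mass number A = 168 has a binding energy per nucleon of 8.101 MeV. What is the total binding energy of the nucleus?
B.E. = 8.101 × 168 = 1361 MeV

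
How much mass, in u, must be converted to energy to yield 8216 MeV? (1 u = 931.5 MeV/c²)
m = E/c² = 8.82 u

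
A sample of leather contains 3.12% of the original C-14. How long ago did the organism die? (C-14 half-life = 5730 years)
Age = t½ × log₂(1/ratio) = 28660 years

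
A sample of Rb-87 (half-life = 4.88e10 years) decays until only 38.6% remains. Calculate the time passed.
t = t½ × log₂(N₀/N) = 6.702e10 years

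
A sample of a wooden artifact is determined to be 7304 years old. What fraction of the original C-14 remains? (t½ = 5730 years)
N/N₀ = (1/2)^(t/t½) = 0.4133 = 41.3%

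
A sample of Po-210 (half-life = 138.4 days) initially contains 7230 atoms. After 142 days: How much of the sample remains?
N = N₀(1/2)^(t/t½) = 3550 atoms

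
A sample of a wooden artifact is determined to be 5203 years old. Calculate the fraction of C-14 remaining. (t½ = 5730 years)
N/N₀ = (1/2)^(t/t½) = 0.5329 = 53.3%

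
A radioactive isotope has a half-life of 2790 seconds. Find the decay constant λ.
λ = ln(2)/t½ = 2.484e-4 second⁻¹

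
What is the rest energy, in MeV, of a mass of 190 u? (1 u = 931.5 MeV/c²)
E = mc² = 1.77e5 MeV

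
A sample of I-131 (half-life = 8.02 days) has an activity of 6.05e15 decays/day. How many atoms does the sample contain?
N = A/λ = 7e16 atoms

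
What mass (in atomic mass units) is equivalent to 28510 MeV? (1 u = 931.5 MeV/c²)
m = E/c² = 30.61 u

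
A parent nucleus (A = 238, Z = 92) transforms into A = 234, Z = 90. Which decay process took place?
ΔA = -4, ΔZ = -2 ⇒ alpha decay (α)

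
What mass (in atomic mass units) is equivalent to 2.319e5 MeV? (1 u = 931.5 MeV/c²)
m = E/c² = 249 u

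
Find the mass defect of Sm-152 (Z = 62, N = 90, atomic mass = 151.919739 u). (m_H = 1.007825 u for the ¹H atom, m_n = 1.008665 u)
Δm = Z·m_H + N·m_n − M = 1.345 u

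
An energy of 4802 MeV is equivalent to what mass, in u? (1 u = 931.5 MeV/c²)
m = E/c² = 5.155 u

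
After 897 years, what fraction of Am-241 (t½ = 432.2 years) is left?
N/N₀ = (1/2)^(t/t½) = 0.2373 = 23.7%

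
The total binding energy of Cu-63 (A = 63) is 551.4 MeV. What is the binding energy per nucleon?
B.E./A = 551.4/63 = 8.752 MeV/nucleon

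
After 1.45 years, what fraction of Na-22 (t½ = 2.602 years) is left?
N/N₀ = (1/2)^(t/t½) = 0.6796 = 68%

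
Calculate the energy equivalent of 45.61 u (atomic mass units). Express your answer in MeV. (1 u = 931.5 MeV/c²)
E = mc² = 42490 MeV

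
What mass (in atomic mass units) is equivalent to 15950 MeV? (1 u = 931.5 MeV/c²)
m = E/c² = 17.12 u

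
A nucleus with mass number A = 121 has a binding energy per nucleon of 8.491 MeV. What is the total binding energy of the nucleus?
B.E. = 8.491 × 121 = 1027 MeV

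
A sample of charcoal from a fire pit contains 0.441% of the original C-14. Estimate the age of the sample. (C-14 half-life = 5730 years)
Age = t½ × log₂(1/ratio) = 44840 years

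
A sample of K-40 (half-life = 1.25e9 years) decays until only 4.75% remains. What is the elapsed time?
t = t½ × log₂(N₀/N) = 5.495e9 years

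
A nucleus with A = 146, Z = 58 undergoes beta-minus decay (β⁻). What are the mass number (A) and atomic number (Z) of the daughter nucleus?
Daughter: A = 146, Z = 59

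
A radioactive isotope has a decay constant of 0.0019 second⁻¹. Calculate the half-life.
t½ = ln(2)/λ = 364.8 seconds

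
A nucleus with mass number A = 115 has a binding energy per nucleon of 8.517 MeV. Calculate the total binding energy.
B.E. = 8.517 × 115 = 979.5 MeV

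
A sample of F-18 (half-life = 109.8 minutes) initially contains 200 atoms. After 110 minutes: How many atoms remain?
N = N₀(1/2)^(t/t½) = 99.87 atoms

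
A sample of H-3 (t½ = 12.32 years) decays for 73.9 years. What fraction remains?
N/N₀ = (1/2)^(t/t½) = 0.01564 = 1.56%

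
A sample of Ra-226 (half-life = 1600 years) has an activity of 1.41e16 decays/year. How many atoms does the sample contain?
N = A/λ = 3.255e19 atoms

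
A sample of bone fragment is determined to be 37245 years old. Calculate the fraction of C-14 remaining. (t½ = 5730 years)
N/N₀ = (1/2)^(t/t½) = 0.01105 = 1.1%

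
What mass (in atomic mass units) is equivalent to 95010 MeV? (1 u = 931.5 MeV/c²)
m = E/c² = 102 u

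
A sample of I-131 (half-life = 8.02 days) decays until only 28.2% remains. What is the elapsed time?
t = t½ × log₂(N₀/N) = 14.65 days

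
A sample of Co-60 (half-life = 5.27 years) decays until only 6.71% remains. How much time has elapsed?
t = t½ × log₂(N₀/N) = 20.54 years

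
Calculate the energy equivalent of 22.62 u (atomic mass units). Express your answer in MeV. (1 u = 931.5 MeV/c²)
E = mc² = 21070 MeV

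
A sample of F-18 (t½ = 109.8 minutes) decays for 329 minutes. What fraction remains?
N/N₀ = (1/2)^(t/t½) = 0.1253 = 12.5%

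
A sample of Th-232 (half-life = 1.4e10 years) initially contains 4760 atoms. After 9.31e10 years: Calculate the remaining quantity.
N = N₀(1/2)^(t/t½) = 47.4 atoms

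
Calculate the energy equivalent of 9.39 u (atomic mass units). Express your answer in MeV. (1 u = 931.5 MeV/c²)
E = mc² = 8747 MeV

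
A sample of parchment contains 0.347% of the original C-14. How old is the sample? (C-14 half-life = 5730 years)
Age = t½ × log₂(1/ratio) = 46820 years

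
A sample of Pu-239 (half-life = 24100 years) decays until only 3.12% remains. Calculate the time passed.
t = t½ × log₂(N₀/N) = 1.206e5 years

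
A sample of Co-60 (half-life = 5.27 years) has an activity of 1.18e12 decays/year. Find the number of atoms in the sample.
N = A/λ = 8.972e12 atoms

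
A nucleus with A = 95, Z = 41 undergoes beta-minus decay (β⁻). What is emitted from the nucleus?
β⁻: electron (e⁻) + antineutrino (ν̄ₑ)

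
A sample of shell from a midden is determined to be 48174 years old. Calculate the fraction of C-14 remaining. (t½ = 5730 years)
N/N₀ = (1/2)^(t/t½) = 0.002945 = 0.295%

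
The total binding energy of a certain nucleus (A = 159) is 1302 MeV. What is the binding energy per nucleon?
B.E./A = 1302/159 = 8.189 MeV/nucleon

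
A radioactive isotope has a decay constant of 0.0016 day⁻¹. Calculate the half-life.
t½ = ln(2)/λ = 433.2 days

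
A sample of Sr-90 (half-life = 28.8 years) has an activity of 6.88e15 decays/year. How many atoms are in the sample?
N = A/λ = 2.859e17 atoms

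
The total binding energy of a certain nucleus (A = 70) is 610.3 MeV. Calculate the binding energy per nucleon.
B.E./A = 610.3/70 = 8.719 MeV/nucleon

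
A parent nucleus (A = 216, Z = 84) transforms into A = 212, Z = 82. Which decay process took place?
ΔA = -4, ΔZ = -2 ⇒ alpha decay (α)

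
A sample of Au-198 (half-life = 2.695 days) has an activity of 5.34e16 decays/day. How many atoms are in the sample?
N = A/λ = 2.076e17 atoms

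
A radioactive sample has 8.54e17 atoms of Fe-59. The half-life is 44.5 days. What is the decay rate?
A = λN = 1.33e16 decays/day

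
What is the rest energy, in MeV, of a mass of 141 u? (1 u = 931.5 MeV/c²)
E = mc² = 1.313e5 MeV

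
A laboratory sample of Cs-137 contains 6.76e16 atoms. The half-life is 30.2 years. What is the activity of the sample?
A = λN = 1.552e15 decays/year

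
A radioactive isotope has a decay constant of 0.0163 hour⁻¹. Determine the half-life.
t½ = ln(2)/λ = 42.52 hours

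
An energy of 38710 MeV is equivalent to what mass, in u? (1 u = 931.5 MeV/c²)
m = E/c² = 41.56 u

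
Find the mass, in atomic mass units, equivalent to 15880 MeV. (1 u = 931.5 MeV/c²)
m = E/c² = 17.05 u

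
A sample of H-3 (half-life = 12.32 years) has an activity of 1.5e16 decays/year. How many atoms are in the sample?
N = A/λ = 2.666e17 atoms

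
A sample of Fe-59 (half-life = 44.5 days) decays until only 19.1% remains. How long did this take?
t = t½ × log₂(N₀/N) = 106.3 days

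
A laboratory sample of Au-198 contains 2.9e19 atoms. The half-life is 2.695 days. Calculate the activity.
A = λN = 7.459e18 decays/day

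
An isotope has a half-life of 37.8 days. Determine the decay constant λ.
λ = ln(2)/t½ = 0.01834 day⁻¹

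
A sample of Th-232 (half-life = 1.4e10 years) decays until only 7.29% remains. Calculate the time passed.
t = t½ × log₂(N₀/N) = 5.289e10 years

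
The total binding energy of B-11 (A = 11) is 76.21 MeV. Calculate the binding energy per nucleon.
B.E./A = 76.21/11 = 6.928 MeV/nucleon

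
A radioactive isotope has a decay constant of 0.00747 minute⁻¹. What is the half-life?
t½ = ln(2)/λ = 92.79 minutes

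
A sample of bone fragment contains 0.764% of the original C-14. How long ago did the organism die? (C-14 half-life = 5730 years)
Age = t½ × log₂(1/ratio) = 40290 years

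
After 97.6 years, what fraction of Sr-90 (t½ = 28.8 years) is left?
N/N₀ = (1/2)^(t/t½) = 0.09546 = 9.55%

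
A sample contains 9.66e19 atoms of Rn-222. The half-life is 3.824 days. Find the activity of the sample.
A = λN = 1.751e19 decays/day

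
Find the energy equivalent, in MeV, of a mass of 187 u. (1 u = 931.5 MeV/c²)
E = mc² = 1.742e5 MeV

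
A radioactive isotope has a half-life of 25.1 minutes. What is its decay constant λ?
λ = ln(2)/t½ = 0.02762 minute⁻¹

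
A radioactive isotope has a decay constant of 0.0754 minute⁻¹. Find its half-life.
t½ = ln(2)/λ = 9.193 minutes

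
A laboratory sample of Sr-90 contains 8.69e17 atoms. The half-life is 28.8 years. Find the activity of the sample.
A = λN = 2.091e16 decays/year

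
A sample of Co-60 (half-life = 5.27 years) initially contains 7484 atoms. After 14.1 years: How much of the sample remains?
N = N₀(1/2)^(t/t½) = 1171 atoms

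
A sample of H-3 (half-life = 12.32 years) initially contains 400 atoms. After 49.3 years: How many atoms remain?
N = N₀(1/2)^(t/t½) = 24.97 atoms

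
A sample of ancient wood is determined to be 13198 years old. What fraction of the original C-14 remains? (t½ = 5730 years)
N/N₀ = (1/2)^(t/t½) = 0.2026 = 20.3%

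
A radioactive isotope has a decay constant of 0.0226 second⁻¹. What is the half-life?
t½ = ln(2)/λ = 30.67 seconds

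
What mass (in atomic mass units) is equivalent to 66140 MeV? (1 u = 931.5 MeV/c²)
m = E/c² = 71 u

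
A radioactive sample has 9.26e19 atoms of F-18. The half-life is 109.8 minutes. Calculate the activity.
A = λN = 5.846e17 decays/minute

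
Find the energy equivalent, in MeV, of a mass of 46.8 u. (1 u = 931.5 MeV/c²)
E = mc² = 43590 MeV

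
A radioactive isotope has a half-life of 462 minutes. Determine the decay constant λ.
λ = ln(2)/t½ = 0.0015 minute⁻¹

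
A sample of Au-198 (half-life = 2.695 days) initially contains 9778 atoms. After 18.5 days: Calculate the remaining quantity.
N = N₀(1/2)^(t/t½) = 83.91 atoms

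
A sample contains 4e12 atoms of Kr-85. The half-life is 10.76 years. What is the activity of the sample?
A = λN = 2.577e11 decays/year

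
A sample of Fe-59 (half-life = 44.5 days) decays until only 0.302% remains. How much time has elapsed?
t = t½ × log₂(N₀/N) = 372.5 days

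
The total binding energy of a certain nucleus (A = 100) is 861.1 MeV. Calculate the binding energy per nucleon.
B.E./A = 861.1/100 = 8.611 MeV/nucleon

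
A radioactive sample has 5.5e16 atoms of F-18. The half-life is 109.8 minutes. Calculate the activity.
A = λN = 3.472e14 decays/minute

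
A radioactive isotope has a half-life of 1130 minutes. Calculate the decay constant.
λ = ln(2)/t½ = 6.134e-4 minute⁻¹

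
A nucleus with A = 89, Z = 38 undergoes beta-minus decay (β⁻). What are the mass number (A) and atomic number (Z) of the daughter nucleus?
Daughter: A = 89, Z = 39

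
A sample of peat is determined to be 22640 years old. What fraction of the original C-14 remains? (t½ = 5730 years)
N/N₀ = (1/2)^(t/t½) = 0.06465 = 6.47%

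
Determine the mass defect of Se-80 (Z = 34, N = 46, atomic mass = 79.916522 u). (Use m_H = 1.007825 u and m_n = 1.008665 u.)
Δm = Z·m_H + N·m_n − M = 0.7481 u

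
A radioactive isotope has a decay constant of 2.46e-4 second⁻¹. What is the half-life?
t½ = ln(2)/λ = 2818 seconds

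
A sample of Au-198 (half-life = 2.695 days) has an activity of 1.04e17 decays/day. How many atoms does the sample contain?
N = A/λ = 4.044e17 atoms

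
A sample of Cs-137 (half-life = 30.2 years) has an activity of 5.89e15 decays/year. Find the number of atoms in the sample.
N = A/λ = 2.566e17 atoms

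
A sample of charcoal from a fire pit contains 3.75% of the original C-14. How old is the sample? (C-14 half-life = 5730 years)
Age = t½ × log₂(1/ratio) = 27140 years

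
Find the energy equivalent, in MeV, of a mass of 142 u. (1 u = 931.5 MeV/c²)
E = mc² = 1.323e5 MeV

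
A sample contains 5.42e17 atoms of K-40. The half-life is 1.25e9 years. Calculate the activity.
A = λN = 3.005e8 decays/year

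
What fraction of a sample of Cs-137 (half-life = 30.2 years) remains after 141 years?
N/N₀ = (1/2)^(t/t½) = 0.03931 = 3.93%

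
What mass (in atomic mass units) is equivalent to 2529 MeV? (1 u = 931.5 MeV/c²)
m = E/c² = 2.715 u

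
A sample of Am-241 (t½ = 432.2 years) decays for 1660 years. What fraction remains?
N/N₀ = (1/2)^(t/t½) = 0.06979 = 6.98%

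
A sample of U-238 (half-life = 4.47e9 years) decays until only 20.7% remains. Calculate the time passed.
t = t½ × log₂(N₀/N) = 1.016e10 years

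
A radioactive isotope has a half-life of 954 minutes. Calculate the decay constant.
λ = ln(2)/t½ = 7.266e-4 minute⁻¹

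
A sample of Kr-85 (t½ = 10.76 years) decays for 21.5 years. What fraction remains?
N/N₀ = (1/2)^(t/t½) = 0.2503 = 25%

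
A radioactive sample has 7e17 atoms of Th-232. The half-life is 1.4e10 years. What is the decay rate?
A = λN = 3.466e7 decays/year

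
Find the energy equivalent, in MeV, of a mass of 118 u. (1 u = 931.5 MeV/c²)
E = mc² = 1.099e5 MeV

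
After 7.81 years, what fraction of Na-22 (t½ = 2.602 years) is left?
N/N₀ = (1/2)^(t/t½) = 0.1249 = 12.5%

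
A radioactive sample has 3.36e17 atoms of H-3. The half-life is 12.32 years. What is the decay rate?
A = λN = 1.89e16 decays/year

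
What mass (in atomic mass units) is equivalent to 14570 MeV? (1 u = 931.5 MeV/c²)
m = E/c² = 15.64 u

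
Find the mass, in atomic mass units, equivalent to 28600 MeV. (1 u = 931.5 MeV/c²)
m = E/c² = 30.7 u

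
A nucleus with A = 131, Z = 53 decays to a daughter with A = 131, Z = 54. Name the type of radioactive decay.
ΔA = 0, ΔZ = +1 ⇒ beta-minus decay (β⁻)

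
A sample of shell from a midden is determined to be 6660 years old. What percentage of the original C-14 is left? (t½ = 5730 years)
N/N₀ = (1/2)^(t/t½) = 0.4468 = 44.7%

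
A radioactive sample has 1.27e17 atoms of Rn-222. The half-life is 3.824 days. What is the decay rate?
A = λN = 2.302e16 decays/day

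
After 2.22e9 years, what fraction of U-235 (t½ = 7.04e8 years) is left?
N/N₀ = (1/2)^(t/t½) = 0.1124 = 11.2%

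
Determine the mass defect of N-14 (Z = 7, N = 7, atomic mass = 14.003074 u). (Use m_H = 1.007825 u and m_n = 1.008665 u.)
Δm = Z·m_H + N·m_n − M = 0.1124 u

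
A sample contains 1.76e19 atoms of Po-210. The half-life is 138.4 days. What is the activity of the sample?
A = λN = 8.815e16 decays/day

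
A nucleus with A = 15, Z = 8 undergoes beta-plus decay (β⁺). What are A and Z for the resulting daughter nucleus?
Daughter: A = 15, Z = 7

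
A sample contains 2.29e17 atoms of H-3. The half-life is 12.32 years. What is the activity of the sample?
A = λN = 1.288e16 decays/year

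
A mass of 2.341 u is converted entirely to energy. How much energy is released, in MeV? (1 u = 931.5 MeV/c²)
E = mc² = 2181 MeV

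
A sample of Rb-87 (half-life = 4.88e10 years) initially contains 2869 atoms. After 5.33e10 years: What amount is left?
N = N₀(1/2)^(t/t½) = 1346 atoms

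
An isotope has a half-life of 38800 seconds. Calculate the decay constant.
λ = ln(2)/t½ = 1.786e-5 second⁻¹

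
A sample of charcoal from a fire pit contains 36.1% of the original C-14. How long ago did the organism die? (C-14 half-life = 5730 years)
Age = t½ × log₂(1/ratio) = 8423 years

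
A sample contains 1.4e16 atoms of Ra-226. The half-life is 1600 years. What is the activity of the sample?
A = λN = 6.065e12 decays/year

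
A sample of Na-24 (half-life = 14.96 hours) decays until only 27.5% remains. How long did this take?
t = t½ × log₂(N₀/N) = 27.86 hours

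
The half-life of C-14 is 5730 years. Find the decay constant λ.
λ = ln(2)/t½ = 1.21e-4 year⁻¹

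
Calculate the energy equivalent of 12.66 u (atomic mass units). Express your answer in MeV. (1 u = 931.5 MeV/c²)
E = mc² = 11790 MeV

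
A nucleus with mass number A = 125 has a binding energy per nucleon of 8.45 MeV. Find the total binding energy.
B.E. = 8.45 × 125 = 1056 MeV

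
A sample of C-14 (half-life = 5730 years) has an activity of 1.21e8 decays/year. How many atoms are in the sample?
N = A/λ = 1e12 atoms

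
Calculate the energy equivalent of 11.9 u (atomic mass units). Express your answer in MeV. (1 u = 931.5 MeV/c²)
E = mc² = 11080 MeV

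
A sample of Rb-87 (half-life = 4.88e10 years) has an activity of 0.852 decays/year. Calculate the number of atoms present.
N = A/λ = 5.998e10 atoms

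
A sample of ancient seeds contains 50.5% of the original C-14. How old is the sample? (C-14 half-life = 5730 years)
Age = t½ × log₂(1/ratio) = 5648 years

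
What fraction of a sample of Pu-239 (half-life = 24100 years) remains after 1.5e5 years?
N/N₀ = (1/2)^(t/t½) = 0.01338 = 1.34%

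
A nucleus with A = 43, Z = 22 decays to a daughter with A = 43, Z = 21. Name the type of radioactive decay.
ΔA = 0, ΔZ = -1 ⇒ beta-plus decay (β⁺) or electron capture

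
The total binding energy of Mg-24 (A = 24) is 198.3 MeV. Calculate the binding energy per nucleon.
B.E./A = 198.3/24 = 8.263 MeV/nucleon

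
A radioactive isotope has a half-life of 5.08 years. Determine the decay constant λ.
λ = ln(2)/t½ = 0.1364 year⁻¹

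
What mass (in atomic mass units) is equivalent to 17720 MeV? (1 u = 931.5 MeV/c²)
m = E/c² = 19.02 u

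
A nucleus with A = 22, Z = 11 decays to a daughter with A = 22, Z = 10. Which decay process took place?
ΔA = 0, ΔZ = -1 ⇒ beta-plus decay (β⁺) or electron capture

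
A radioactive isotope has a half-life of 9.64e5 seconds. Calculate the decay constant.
λ = ln(2)/t½ = 7.19e-7 second⁻¹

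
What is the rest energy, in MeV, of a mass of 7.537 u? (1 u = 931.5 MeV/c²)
E = mc² = 7021 MeV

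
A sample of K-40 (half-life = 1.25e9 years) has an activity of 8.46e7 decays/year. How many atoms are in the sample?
N = A/λ = 1.526e17 atoms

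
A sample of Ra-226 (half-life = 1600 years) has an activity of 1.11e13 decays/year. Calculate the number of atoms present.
N = A/λ = 2.562e16 atoms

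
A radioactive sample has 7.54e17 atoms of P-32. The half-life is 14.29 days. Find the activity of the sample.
A = λN = 3.657e16 decays/day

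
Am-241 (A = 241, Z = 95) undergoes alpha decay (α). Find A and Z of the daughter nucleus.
Daughter: A = 237, Z = 93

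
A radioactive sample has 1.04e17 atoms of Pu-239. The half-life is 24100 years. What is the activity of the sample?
A = λN = 2.991e12 decays/year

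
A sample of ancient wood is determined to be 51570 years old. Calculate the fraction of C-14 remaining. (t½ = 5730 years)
N/N₀ = (1/2)^(t/t½) = 0.001953 = 0.195%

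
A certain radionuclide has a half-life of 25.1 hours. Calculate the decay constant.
λ = ln(2)/t½ = 0.02762 hour⁻¹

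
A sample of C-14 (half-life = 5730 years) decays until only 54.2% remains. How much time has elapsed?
t = t½ × log₂(N₀/N) = 5063 years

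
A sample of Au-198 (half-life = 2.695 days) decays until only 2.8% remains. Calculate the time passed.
t = t½ × log₂(N₀/N) = 13.9 days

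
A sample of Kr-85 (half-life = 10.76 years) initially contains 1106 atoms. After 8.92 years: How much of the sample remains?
N = N₀(1/2)^(t/t½) = 622.6 atoms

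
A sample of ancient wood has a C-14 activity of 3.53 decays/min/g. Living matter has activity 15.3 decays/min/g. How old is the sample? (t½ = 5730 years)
Age = t½ × log₂(A₀/A) = 12120 years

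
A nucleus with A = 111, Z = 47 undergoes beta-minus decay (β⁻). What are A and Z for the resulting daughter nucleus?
Daughter: A = 111, Z = 48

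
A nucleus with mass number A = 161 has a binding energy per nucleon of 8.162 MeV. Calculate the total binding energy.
B.E. = 8.162 × 161 = 1314 MeV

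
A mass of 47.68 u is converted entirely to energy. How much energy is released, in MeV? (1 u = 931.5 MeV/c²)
E = mc² = 44410 MeV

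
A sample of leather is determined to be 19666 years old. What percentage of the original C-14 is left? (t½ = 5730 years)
N/N₀ = (1/2)^(t/t½) = 0.09265 = 9.26%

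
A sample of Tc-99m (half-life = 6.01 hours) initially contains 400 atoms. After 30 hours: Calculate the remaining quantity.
N = N₀(1/2)^(t/t½) = 12.57 atoms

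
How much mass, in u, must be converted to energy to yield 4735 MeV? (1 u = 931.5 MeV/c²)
m = E/c² = 5.083 u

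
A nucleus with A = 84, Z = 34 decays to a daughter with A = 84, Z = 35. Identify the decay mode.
ΔA = 0, ΔZ = +1 ⇒ beta-minus decay (β⁻)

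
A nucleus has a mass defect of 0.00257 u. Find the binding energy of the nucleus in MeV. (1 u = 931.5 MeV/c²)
B.E. = Δm × 931.5 = 2.394 MeV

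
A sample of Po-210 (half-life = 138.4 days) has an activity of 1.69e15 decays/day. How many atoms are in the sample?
N = A/λ = 3.374e17 atoms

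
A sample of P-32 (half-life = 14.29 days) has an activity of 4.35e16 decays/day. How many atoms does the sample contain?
N = A/λ = 8.968e17 atoms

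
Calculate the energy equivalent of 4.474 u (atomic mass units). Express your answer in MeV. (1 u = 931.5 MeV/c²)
E = mc² = 4168 MeV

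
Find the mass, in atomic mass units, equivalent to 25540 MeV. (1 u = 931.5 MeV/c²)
m = E/c² = 27.42 u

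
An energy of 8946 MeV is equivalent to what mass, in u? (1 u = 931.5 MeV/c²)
m = E/c² = 9.604 u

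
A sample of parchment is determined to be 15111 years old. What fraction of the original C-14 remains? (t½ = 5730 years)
N/N₀ = (1/2)^(t/t½) = 0.1607 = 16.1%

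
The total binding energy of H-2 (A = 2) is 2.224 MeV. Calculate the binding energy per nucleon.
B.E./A = 2.224/2 = 1.112 MeV/nucleon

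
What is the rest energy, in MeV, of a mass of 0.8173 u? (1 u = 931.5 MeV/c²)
E = mc² = 761.3 MeV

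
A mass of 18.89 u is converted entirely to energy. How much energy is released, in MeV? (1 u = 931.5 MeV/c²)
E = mc² = 17600 MeV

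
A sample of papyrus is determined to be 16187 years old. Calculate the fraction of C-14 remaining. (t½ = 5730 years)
N/N₀ = (1/2)^(t/t½) = 0.1411 = 14.1%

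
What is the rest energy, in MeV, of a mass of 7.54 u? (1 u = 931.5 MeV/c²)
E = mc² = 7024 MeV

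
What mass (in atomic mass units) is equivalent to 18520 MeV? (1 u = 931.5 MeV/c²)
m = E/c² = 19.88 u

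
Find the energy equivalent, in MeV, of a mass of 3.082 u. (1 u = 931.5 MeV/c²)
E = mc² = 2871 MeV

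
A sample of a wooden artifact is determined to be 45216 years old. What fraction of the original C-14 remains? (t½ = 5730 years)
N/N₀ = (1/2)^(t/t½) = 0.004213 = 0.421%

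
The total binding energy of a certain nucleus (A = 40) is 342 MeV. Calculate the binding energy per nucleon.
B.E./A = 342/40 = 8.55 MeV/nucleon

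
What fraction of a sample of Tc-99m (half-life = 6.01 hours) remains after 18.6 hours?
N/N₀ = (1/2)^(t/t½) = 0.117 = 11.7%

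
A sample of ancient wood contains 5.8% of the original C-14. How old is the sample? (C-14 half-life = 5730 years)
Age = t½ × log₂(1/ratio) = 23540 years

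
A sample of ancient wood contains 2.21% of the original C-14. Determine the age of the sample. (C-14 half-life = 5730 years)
Age = t½ × log₂(1/ratio) = 31510 years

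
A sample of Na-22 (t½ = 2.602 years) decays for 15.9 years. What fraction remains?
N/N₀ = (1/2)^(t/t½) = 0.01447 = 1.45%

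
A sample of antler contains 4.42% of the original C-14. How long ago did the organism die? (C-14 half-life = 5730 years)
Age = t½ × log₂(1/ratio) = 25780 years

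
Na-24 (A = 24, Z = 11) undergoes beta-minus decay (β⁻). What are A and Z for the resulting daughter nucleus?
Daughter: A = 24, Z = 12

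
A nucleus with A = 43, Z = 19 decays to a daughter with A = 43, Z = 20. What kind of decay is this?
ΔA = 0, ΔZ = +1 ⇒ beta-minus decay (β⁻)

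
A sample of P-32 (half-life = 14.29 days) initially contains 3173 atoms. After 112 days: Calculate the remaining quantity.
N = N₀(1/2)^(t/t½) = 13.87 atoms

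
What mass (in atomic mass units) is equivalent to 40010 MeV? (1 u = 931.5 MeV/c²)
m = E/c² = 42.95 u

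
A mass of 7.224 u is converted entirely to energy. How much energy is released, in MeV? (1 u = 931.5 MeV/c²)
E = mc² = 6729 MeV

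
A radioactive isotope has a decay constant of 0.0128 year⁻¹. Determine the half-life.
t½ = ln(2)/λ = 54.15 years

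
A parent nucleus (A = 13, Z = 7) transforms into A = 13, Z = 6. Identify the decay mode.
ΔA = 0, ΔZ = -1 ⇒ beta-plus decay (β⁺) or electron capture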